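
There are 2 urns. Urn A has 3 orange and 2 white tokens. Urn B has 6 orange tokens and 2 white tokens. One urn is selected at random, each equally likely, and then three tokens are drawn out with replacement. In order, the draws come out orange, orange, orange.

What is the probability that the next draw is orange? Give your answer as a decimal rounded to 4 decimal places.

0.6992

Compute the likelihood of the observed sequence for each case: P(data | urn A) = (3/5)(3/5)(3/5) = 0.216; P(data | urn B) = (6/8)(6/8)(6/8) = 0.42188.
Weighting by the prior gives 1/2 · 0.216 = 0.108, 1/2 · 0.42188 = 0.21094; these sum to 0.31894.
The posterior is then P(urn A | data) = 0.33862, P(urn B | data) = 0.66138.
So P(orange next | data) = Σ P(orange next | H) P(H | data) = (3/5)(0.33862) + (3/4)(0.66138) = 0.69921.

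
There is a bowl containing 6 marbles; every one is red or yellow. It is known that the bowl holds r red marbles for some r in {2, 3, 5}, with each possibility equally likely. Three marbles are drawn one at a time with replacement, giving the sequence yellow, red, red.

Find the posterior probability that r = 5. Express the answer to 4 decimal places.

For each hypothesis, P(data | H) works out to: P(data | r = 2) = (4/6)(2/6)(2/6) = 2/27; P(data | r = 3) = (3/6)(3/6)(3/6) = 1/8; P(data | r = 5) = (1/6)(5/6)(5/6) = 25/216.
Weighting by the prior gives 1/3 · 2/27 = 2/81, 1/3 · 1/8 = 1/24, 1/3 · 25/216 = 25/648; with total 17/162.
Hence P(r = 5 | data) = (25/648) / (17/162) = 25/68.

0.3676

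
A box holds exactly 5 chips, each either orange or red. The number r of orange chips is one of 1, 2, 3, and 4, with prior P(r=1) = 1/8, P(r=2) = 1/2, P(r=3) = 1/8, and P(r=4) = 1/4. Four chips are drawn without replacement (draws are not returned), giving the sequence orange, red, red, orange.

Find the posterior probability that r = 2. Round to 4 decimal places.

0.8000

The likelihood of the observed sequence under each hypothesis: P(data | r = 1) = (1/5)(4/4)(3/3)(0/2) = 0; P(data | r = 2) = (2/5)(3/4)(2/3)(1/2) = 1/10; P(data | r = 3) = (3/5)(2/4)(1/3)(2/2) = 1/10; P(data | r = 4) = (4/5)(1/4)(0/3) = 0.
Weighting by the prior gives 1/8 · 0 = 0, 1/2 · 1/10 = 1/20, 1/8 · 1/10 = 1/80, 1/4 · 0 = 0; these sum to 1/16.
So P(r = 2 | data) = (1/20) / (1/16) = 4/5.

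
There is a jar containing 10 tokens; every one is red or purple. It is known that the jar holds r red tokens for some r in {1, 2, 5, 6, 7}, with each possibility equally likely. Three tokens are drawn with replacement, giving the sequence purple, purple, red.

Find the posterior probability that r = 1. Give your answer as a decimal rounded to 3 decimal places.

The likelihood of the observed sequence under each hypothesis: P(data | r = 1) = (9/10)(9/10)(1/10) = 0.081; P(data | r = 2) = (8/10)(8/10)(2/10) = 0.128; P(data | r = 5) = (5/10)(5/10)(5/10) = 0.125; P(data | r = 6) = (4/10)(4/10)(6/10) = 0.096; P(data | r = 7) = (3/10)(3/10)(7/10) = 0.063.
Multiplying each by its prior: 1/5 · 0.081 = 0.0162, 1/5 · 0.128 = 0.0256, 1/5 · 0.125 = 0.025, 1/5 · 0.096 = 0.0192, 1/5 · 0.063 = 0.0126; these sum to 0.0986.
Therefore the posterior P(r = 1 | data) = (0.0162) / (0.0986) = 0.1643.

0.164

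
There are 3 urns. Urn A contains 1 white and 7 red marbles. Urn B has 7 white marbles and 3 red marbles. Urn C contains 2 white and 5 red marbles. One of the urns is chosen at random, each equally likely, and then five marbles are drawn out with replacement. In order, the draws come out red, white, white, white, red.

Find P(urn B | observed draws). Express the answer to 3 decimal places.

0.697

Under each hypothesis, the probability of the observed sequence is: P(data | urn A) = (7/8)(1/8)(1/8)(1/8)(7/8) = 0.0014954; P(data | urn B) = (3/10)(7/10)(7/10)(7/10)(3/10) = 0.03087; P(data | urn C) = (5/7)(2/7)(2/7)(2/7)(5/7) = 0.0119.
Multiplying each by its prior: 1/3 · 0.0014954 = 0.00049845, 1/3 · 0.03087 = 0.01029, 1/3 · 0.0119 = 0.0039666; summing to 0.014755.
Therefore the posterior P(urn B | data) = (0.01029) / (0.014755) = 0.69739.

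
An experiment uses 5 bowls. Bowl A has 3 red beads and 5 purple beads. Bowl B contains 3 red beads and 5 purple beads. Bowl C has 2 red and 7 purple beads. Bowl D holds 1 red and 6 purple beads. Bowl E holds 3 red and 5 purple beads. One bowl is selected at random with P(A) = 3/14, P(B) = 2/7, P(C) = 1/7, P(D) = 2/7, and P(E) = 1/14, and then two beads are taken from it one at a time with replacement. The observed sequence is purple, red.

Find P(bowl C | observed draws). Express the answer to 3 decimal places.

0.128

Compute the likelihood of the observed sequence for each case: P(data | bowl A) = (5/8)(3/8) = 0.23438; P(data | bowl B) = (5/8)(3/8) = 0.23438; P(data | bowl C) = (7/9)(2/9) = 0.17284; P(data | bowl D) = (6/7)(1/7) = 0.12245; P(data | bowl E) = (5/8)(3/8) = 0.23438.
Weighting by the prior gives 3/14 · 0.23438 = 0.050223, 2/7 · 0.23438 = 0.066964, 1/7 · 0.17284 = 0.024691, 2/7 · 0.12245 = 0.034985, 1/14 · 0.23438 = 0.016741; summing to 0.19361.
Therefore the posterior P(bowl C | data) = (0.024691) / (0.19361) = 0.12753.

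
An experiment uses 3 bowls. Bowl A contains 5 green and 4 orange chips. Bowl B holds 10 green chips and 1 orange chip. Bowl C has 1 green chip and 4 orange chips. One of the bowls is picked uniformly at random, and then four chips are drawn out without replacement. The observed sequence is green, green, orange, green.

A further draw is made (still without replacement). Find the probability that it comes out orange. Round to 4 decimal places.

For each hypothesis, P(data | H) works out to: P(data | bowl A) = (5/9)(4/8)(4/7)(3/6) = 0.079365; P(data | bowl B) = (10/11)(9/10)(1/9)(8/8) = 0.090909; P(data | bowl C) = (1/5)(0/4) = 0.
Weighting by the prior gives 1/3 · 0.079365 = 0.026455, 1/3 · 0.090909 = 0.030303, 1/3 · 0 = 0; summing to 0.056758.
The posterior is then P(bowl A | data) = 0.4661, P(bowl B | data) = 0.5339, P(bowl C | data) = 0.
Averaging over the posterior, P(orange next | data) = (3/5)(0.4661) + (0)(0.5339) = 0.27966.

0.2797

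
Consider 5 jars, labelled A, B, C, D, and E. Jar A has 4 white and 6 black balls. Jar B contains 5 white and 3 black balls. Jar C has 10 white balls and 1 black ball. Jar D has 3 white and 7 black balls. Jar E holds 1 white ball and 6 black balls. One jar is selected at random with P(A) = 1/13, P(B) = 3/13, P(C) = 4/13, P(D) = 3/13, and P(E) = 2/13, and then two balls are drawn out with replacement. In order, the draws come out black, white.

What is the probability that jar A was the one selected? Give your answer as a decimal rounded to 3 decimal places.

0.112

For each hypothesis, P(data | H) works out to: P(data | jar A) = (6/10)(4/10) = 0.24; P(data | jar B) = (3/8)(5/8) = 0.23438; P(data | jar C) = (1/11)(10/11) = 0.082645; P(data | jar D) = (7/10)(3/10) = 0.21; P(data | jar E) = (6/7)(1/7) = 0.12245.
Multiplying each by its prior: 1/13 · 0.24 = 0.018462, 3/13 · 0.23438 = 0.054087, 4/13 · 0.082645 = 0.025429, 3/13 · 0.21 = 0.048462, 2/13 · 0.12245 = 0.018838; summing to 0.16528.
Hence P(jar A | data) = (0.018462) / (0.16528) = 0.1117.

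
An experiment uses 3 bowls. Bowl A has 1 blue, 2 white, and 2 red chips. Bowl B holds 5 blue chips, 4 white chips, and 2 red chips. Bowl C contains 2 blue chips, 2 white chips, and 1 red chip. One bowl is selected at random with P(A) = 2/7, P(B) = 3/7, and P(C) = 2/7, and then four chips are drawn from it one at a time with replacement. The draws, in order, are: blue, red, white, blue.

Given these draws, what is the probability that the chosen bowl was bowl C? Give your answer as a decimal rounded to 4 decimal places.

For each hypothesis, P(data | H) works out to: P(data | bowl A) = (1/5)(2/5)(2/5)(1/5) = 0.0064; P(data | bowl B) = (5/11)(2/11)(4/11)(5/11) = 0.01366; P(data | bowl C) = (2/5)(1/5)(2/5)(2/5) = 0.0128.
Weighting by the prior gives 2/7 · 0.0064 = 0.0018286, 3/7 · 0.01366 = 0.0058544, 2/7 · 0.0128 = 0.0036571; these sum to 0.01134.
Hence P(bowl C | data) = (0.0036571) / (0.01134) = 0.3225.

0.3225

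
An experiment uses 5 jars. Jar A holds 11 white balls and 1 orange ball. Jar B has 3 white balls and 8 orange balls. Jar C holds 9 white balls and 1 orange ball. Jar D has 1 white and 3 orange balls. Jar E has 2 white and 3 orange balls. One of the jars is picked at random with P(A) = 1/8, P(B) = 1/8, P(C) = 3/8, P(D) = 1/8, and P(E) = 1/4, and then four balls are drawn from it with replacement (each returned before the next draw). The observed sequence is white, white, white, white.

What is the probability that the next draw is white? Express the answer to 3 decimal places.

Compute the likelihood of the observed sequence for each case: P(data | jar A) = (11/12)(11/12)(11/12)(11/12) = 0.70607; P(data | jar B) = (3/11)(3/11)(3/11)(3/11) = 0.0055324; P(data | jar C) = (9/10)(9/10)(9/10)(9/10) = 0.6561; P(data | jar D) = (1/4)(1/4)(1/4)(1/4) = 0.0039062; P(data | jar E) = (2/5)(2/5)(2/5)(2/5) = 0.0256.
The prior-weighted likelihoods are 1/8 · 0.70607 = 0.088258, 1/8 · 0.0055324 = 0.00069155, 3/8 · 0.6561 = 0.24604, 1/8 · 0.0039062 = 0.00048828, 1/4 · 0.0256 = 0.0064; these sum to 0.34188.
The posterior is then P(jar A | data) = 0.25816, P(jar B | data) = 0.0020228, P(jar C | data) = 0.71967, P(jar D | data) = 0.0014282, P(jar E | data) = 0.01872.
So P(white next | data) = Σ P(white next | H) P(H | data) = (11/12)(0.25816) + (3/11)(0.0020228) + (9/10)(0.71967) + (1/4)(0.0014282) + (2/5)(0.01872) = 0.89275.

0.893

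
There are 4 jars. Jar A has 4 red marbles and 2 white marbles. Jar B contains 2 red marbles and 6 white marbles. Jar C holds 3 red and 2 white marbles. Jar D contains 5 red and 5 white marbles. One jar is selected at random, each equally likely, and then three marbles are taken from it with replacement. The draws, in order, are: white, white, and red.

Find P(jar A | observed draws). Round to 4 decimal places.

0.1700

The likelihood of the observed sequence under each hypothesis: P(data | jar A) = (2/6)(2/6)(4/6) = 0.074074; P(data | jar B) = (6/8)(6/8)(2/8) = 0.14062; P(data | jar C) = (2/5)(2/5)(3/5) = 0.096; P(data | jar D) = (5/10)(5/10)(5/10) = 0.125.
The prior-weighted likelihoods are 1/4 · 0.074074 = 0.018519, 1/4 · 0.14062 = 0.035156, 1/4 · 0.096 = 0.024, 1/4 · 0.125 = 0.03125; with total 0.10892.
Hence P(jar A | data) = (0.018519) / (0.10892) = 0.17001.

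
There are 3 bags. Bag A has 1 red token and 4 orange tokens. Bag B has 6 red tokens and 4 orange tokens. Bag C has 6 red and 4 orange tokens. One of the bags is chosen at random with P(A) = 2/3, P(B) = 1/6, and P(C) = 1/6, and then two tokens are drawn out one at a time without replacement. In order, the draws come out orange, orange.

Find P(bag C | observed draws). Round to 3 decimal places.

0.050

Under each hypothesis, the probability of the observed sequence is: P(data | bag A) = (4/5)(3/4) = 3/5; P(data | bag B) = (4/10)(3/9) = 2/15; P(data | bag C) = (4/10)(3/9) = 2/15.
Weighting by the prior gives 2/3 · 3/5 = 2/5, 1/6 · 2/15 = 1/45, 1/6 · 2/15 = 1/45; with total 4/9.
By Bayes' rule, P(bag C | data) = (1/45) / (4/9) = 1/20.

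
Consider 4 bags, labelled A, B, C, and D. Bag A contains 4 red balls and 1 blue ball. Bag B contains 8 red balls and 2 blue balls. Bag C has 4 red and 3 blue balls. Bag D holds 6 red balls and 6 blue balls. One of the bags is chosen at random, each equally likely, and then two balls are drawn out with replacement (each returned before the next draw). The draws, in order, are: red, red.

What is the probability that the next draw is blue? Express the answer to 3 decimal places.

The likelihood of the observed sequence under each hypothesis: P(data | bag A) = (4/5)(4/5) = 0.64; P(data | bag B) = (8/10)(8/10) = 0.64; P(data | bag C) = (4/7)(4/7) = 0.32653; P(data | bag D) = (6/12)(6/12) = 0.25.
Multiplying each by its prior: 1/4 · 0.64 = 0.16, 1/4 · 0.64 = 0.16, 1/4 · 0.32653 = 0.081633, 1/4 · 0.25 = 0.0625; these sum to 0.46413.
Normalising, the posterior is P(bag A | data) = 0.34473, P(bag B | data) = 0.34473, P(bag C | data) = 0.17588, P(bag D | data) = 0.13466.
Averaging over the posterior, P(blue next | data) = (1/5)(0.34473) + (1/5)(0.34473) + (3/7)(0.17588) + (1/2)(0.13466) = 0.2806.

0.281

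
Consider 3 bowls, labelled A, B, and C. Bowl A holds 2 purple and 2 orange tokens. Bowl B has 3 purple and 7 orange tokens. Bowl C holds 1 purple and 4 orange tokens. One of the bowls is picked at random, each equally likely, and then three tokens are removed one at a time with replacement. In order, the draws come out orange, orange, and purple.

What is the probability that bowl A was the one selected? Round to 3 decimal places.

Compute the likelihood of the observed sequence for each case: P(data | bowl A) = (2/4)(2/4)(2/4) = 1/8; P(data | bowl B) = (7/10)(7/10)(3/10) = 147/1000; P(data | bowl C) = (4/5)(4/5)(1/5) = 16/125.
Weighting by the prior gives 1/3 · 1/8 = 1/24, 1/3 · 147/1000 = 49/1000, 1/3 · 16/125 = 16/375; these sum to 2/15.
So P(bowl A | data) = (1/24) / (2/15) = 5/16.

0.313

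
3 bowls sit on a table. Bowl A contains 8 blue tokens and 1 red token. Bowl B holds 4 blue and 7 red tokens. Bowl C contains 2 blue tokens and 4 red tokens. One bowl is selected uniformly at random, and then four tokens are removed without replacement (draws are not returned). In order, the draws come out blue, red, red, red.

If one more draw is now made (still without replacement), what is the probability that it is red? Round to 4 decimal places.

The likelihood of the observed sequence under each hypothesis: P(data | bowl A) = (8/9)(1/8)(0/7) = 0; P(data | bowl B) = (4/11)(7/10)(6/9)(5/8) = 7/66; P(data | bowl C) = (2/6)(4/5)(3/4)(2/3) = 2/15.
Weighting by the prior gives 1/3 · 0 = 0, 1/3 · 7/66 = 7/198, 1/3 · 2/15 = 2/45; with total 79/990.
Normalising, the posterior is P(bowl A | data) = 0, P(bowl B | data) = 35/79, P(bowl C | data) = 44/79.
Averaging over the posterior, P(red next | data) = (4/7)(35/79) + (1/2)(44/79) = 42/79.

0.5316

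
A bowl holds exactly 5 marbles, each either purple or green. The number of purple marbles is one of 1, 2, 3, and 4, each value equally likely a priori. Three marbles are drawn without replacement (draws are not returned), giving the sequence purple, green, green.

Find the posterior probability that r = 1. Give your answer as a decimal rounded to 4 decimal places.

0.4000

Under each hypothesis, the probability of the observed sequence is: P(data | r = 1) = (1/5)(4/4)(3/3) = 1/5; P(data | r = 2) = (2/5)(3/4)(2/3) = 1/5; P(data | r = 3) = (3/5)(2/4)(1/3) = 1/10; P(data | r = 4) = (4/5)(1/4)(0/3) = 0.
Multiplying each by its prior: 1/4 · 1/5 = 1/20, 1/4 · 1/5 = 1/20, 1/4 · 1/10 = 1/40, 1/4 · 0 = 0; summing to 1/8.
Hence P(r = 1 | data) = (1/20) / (1/8) = 2/5.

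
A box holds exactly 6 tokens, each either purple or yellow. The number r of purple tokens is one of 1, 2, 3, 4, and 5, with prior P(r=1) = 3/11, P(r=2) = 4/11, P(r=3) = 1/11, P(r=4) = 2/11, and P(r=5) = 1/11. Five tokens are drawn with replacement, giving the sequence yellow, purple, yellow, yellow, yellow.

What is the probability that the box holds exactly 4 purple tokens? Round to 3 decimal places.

0.030

The likelihood of the observed sequence under each hypothesis: P(data | r = 1) = (5/6)(1/6)(5/6)(5/6)(5/6) = 0.080376; P(data | r = 2) = (4/6)(2/6)(4/6)(4/6)(4/6) = 0.065844; P(data | r = 3) = (3/6)(3/6)(3/6)(3/6)(3/6) = 0.03125; P(data | r = 4) = (2/6)(4/6)(2/6)(2/6)(2/6) = 0.0082305; P(data | r = 5) = (1/6)(5/6)(1/6)(1/6)(1/6) = 0.000643.
The prior-weighted likelihoods are 3/11 · 0.080376 = 0.021921, 4/11 · 0.065844 = 0.023943, 1/11 · 0.03125 = 0.0028409, 2/11 · 0.0082305 = 0.0014964, 1/11 · 0.000643 = 5.8455e-05; with total 0.05026.
So P(r = 4 | data) = (0.0014964) / (0.05026) = 0.029774.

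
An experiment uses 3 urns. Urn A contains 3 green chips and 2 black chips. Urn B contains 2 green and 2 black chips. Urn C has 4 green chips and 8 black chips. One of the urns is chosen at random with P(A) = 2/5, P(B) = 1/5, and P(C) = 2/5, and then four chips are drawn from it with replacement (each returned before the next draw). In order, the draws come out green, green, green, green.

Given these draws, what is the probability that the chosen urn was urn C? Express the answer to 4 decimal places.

Compute the likelihood of the observed sequence for each case: P(data | urn A) = (3/5)(3/5)(3/5)(3/5) = 0.1296; P(data | urn B) = (2/4)(2/4)(2/4)(2/4) = 0.0625; P(data | urn C) = (4/12)(4/12)(4/12)(4/12) = 0.012346.
Weighting by the prior gives 2/5 · 0.1296 = 0.05184, 1/5 · 0.0625 = 0.0125, 2/5 · 0.012346 = 0.0049383; summing to 0.069278.
Therefore the posterior P(urn C | data) = (0.0049383) / (0.069278) = 0.071282.

0.0713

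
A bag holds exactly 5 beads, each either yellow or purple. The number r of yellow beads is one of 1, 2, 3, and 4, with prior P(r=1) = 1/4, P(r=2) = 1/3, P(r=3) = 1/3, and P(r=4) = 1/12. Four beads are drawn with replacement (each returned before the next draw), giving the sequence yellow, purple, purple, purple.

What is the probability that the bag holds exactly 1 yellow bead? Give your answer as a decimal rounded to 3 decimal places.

Compute the likelihood of the observed sequence for each case: P(data | r = 1) = (1/5)(4/5)(4/5)(4/5) = 0.1024; P(data | r = 2) = (2/5)(3/5)(3/5)(3/5) = 0.0864; P(data | r = 3) = (3/5)(2/5)(2/5)(2/5) = 0.0384; P(data | r = 4) = (4/5)(1/5)(1/5)(1/5) = 0.0064.
Multiplying each by its prior: 1/4 · 0.1024 = 0.0256, 1/3 · 0.0864 = 0.0288, 1/3 · 0.0384 = 0.0128, 1/12 · 0.0064 = 0.00053333; with total 0.067733.
So P(r = 1 | data) = (0.0256) / (0.067733) = 0.37795.

0.378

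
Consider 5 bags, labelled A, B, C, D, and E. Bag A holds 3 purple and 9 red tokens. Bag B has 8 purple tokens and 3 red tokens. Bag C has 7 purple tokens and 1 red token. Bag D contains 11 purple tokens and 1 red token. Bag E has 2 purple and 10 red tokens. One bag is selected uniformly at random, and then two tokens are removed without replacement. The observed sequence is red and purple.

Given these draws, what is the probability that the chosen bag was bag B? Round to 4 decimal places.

0.2788

Under each hypothesis, the probability of the observed sequence is: P(data | bag A) = (9/12)(3/11) = 0.20455; P(data | bag B) = (3/11)(8/10) = 0.21818; P(data | bag C) = (1/8)(7/7) = 0.125; P(data | bag D) = (1/12)(11/11) = 0.083333; P(data | bag E) = (10/12)(2/11) = 0.15152.
Weighting by the prior gives 1/5 · 0.20455 = 0.040909, 1/5 · 0.21818 = 0.043636, 1/5 · 0.125 = 0.025, 1/5 · 0.083333 = 0.016667, 1/5 · 0.15152 = 0.030303; with total 0.15652.
Therefore the posterior P(bag B | data) = (0.043636) / (0.15652) = 0.2788.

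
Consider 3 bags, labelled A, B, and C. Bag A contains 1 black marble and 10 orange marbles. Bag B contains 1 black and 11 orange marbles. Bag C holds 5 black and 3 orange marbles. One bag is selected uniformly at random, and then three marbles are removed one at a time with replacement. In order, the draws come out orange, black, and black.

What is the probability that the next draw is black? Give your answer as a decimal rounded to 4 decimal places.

Compute the likelihood of the observed sequence for each case: P(data | bag A) = (10/11)(1/11)(1/11) = 0.0075131; P(data | bag B) = (11/12)(1/12)(1/12) = 0.0063657; P(data | bag C) = (3/8)(5/8)(5/8) = 0.14648.
Multiplying each by its prior: 1/3 · 0.0075131 = 0.0025044, 1/3 · 0.0063657 = 0.0021219, 1/3 · 0.14648 = 0.048828; summing to 0.053454.
The posterior is then P(bag A | data) = 0.046851, P(bag B | data) = 0.039696, P(bag C | data) = 0.91345.
The predictive probability is P(black next | data) = (1/11)(0.046851) + (1/12)(0.039696) + (5/8)(0.91345) = 0.57848.

0.5785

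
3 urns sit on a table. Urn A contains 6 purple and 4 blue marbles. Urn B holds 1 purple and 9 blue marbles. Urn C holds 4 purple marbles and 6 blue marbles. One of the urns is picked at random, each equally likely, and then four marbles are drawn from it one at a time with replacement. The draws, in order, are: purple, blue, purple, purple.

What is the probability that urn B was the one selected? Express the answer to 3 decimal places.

0.007

The likelihood of the observed sequence under each hypothesis: P(data | urn A) = (6/10)(4/10)(6/10)(6/10) = 0.0864; P(data | urn B) = (1/10)(9/10)(1/10)(1/10) = 0.0009; P(data | urn C) = (4/10)(6/10)(4/10)(4/10) = 0.0384.
The prior-weighted likelihoods are 1/3 · 0.0864 = 0.0288, 1/3 · 0.0009 = 0.0003, 1/3 · 0.0384 = 0.0128; with total 0.0419.
Hence P(urn B | data) = (0.0003) / (0.0419) = 0.0071599.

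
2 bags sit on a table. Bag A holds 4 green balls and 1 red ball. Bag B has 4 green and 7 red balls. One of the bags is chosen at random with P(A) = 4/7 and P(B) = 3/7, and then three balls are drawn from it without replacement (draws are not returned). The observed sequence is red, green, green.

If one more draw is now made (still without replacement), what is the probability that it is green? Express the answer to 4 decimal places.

For each hypothesis, P(data | H) works out to: P(data | bag A) = (1/5)(4/4)(3/3) = 1/5; P(data | bag B) = (7/11)(4/10)(3/9) = 14/165.
Multiplying each by its prior: 4/7 · 1/5 = 4/35, 3/7 · 14/165 = 2/55; these sum to 58/385.
Normalising, the posterior is P(bag A | data) = 22/29, P(bag B | data) = 7/29.
Averaging over the posterior, P(green next | data) = (1)(22/29) + (1/4)(7/29) = 95/116.

0.8190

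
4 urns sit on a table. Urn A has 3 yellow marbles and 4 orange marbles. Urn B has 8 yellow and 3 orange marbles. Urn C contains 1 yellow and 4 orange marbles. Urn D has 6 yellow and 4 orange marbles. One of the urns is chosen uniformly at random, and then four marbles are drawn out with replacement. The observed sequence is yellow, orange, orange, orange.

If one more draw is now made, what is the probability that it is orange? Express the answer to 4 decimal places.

For each hypothesis, P(data | H) works out to: P(data | urn A) = (3/7)(4/7)(4/7)(4/7) = 0.079967; P(data | urn B) = (8/11)(3/11)(3/11)(3/11) = 0.014753; P(data | urn C) = (1/5)(4/5)(4/5)(4/5) = 0.1024; P(data | urn D) = (6/10)(4/10)(4/10)(4/10) = 0.0384.
The prior-weighted likelihoods are 1/4 · 0.079967 = 0.019992, 1/4 · 0.014753 = 0.0036883, 1/4 · 0.1024 = 0.0256, 1/4 · 0.0384 = 0.0096; summing to 0.05888.
Dividing through by the total gives posterior P(urn A | data) = 0.33953, P(urn B | data) = 0.062641, P(urn C | data) = 0.43478, P(urn D | data) = 0.16304.
Averaging over the posterior, P(orange next | data) = (4/7)(0.33953) + (3/11)(0.062641) + (4/5)(0.43478) + (2/5)(0.16304) = 0.62415.

0.6241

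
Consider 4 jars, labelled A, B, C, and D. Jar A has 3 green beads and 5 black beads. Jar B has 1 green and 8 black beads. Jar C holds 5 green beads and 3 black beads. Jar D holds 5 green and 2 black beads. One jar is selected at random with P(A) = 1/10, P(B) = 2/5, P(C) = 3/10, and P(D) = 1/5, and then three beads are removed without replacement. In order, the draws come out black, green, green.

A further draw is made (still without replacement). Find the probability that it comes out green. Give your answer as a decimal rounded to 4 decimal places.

For each hypothesis, P(data | H) works out to: P(data | jar A) = (5/8)(3/7)(2/6) = 0.089286; P(data | jar B) = (8/9)(1/8)(0/7) = 0; P(data | jar C) = (3/8)(5/7)(4/6) = 0.17857; P(data | jar D) = (2/7)(5/6)(4/5) = 0.19048.
Weighting by the prior gives 1/10 · 0.089286 = 0.0089286, 2/5 · 0 = 0, 3/10 · 0.17857 = 0.053571, 1/5 · 0.19048 = 0.038095; with total 0.1006.
The posterior is then P(jar A | data) = 0.088757, P(jar B | data) = 0, P(jar C | data) = 0.53254, P(jar D | data) = 0.3787.
The predictive probability is P(green next | data) = (1/5)(0.088757) + (3/5)(0.53254) + (3/4)(0.3787) = 0.6213.

0.6213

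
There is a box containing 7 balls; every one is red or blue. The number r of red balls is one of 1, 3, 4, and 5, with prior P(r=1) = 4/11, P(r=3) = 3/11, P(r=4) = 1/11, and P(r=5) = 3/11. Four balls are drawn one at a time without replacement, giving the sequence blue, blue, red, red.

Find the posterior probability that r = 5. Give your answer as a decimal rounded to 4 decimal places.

0.2941

Under each hypothesis, the probability of the observed sequence is: P(data | r = 1) = (6/7)(5/6)(1/5)(0/4) = 0; P(data | r = 3) = (4/7)(3/6)(3/5)(2/4) = 3/35; P(data | r = 4) = (3/7)(2/6)(4/5)(3/4) = 3/35; P(data | r = 5) = (2/7)(1/6)(5/5)(4/4) = 1/21.
Multiplying each by its prior: 4/11 · 0 = 0, 3/11 · 3/35 = 9/385, 1/11 · 3/35 = 3/385, 3/11 · 1/21 = 1/77; these sum to 17/385.
Therefore the posterior P(r = 5 | data) = (1/77) / (17/385) = 5/17.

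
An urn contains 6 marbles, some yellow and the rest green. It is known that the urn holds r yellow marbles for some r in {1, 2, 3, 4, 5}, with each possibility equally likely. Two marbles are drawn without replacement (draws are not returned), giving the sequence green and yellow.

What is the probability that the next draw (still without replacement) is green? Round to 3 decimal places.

0.500

The likelihood of the observed sequence under each hypothesis: P(data | r = 1) = (5/6)(1/5) = 1/6; P(data | r = 2) = (4/6)(2/5) = 4/15; P(data | r = 3) = (3/6)(3/5) = 3/10; P(data | r = 4) = (2/6)(4/5) = 4/15; P(data | r = 5) = (1/6)(5/5) = 1/6.
Weighting by the prior gives 1/5 · 1/6 = 1/30, 1/5 · 4/15 = 4/75, 1/5 · 3/10 = 3/50, 1/5 · 4/15 = 4/75, 1/5 · 1/6 = 1/30; summing to 7/30.
The posterior is then P(r = 1 | data) = 1/7, P(r = 2 | data) = 8/35, P(r = 3 | data) = 9/35, P(r = 4 | data) = 8/35, P(r = 5 | data) = 1/7.
Averaging over the posterior, P(green next | data) = (1)(1/7) + (3/4)(8/35) + (1/2)(9/35) + (1/4)(8/35) + (0)(1/7) = 1/2.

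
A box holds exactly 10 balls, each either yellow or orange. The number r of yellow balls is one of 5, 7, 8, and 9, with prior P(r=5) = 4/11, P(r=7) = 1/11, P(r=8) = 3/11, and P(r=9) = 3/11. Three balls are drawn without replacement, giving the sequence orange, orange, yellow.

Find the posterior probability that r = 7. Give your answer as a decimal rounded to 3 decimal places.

The likelihood of the observed sequence under each hypothesis: P(data | r = 5) = (5/10)(4/9)(5/8) = 0.13889; P(data | r = 7) = (3/10)(2/9)(7/8) = 0.058333; P(data | r = 8) = (2/10)(1/9)(8/8) = 0.022222; P(data | r = 9) = (1/10)(0/9) = 0.
The prior-weighted likelihoods are 4/11 · 0.13889 = 0.050505, 1/11 · 0.058333 = 0.005303, 3/11 · 0.022222 = 0.0060606, 3/11 · 0 = 0; these sum to 0.061869.
Therefore the posterior P(r = 7 | data) = (0.005303) / (0.061869) = 0.085714.

0.086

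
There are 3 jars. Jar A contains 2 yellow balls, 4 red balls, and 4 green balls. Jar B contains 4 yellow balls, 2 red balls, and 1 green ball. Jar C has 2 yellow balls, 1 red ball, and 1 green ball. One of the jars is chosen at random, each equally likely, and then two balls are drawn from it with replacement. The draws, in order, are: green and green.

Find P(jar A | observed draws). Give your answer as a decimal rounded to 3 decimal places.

0.659

Compute the likelihood of the observed sequence for each case: P(data | jar A) = (4/10)(4/10) = 0.16; P(data | jar B) = (1/7)(1/7) = 0.020408; P(data | jar C) = (1/4)(1/4) = 0.0625.
Multiplying each by its prior: 1/3 · 0.16 = 0.053333, 1/3 · 0.020408 = 0.0068027, 1/3 · 0.0625 = 0.020833; with total 0.080969.
Therefore the posterior P(jar A | data) = (0.053333) / (0.080969) = 0.65869.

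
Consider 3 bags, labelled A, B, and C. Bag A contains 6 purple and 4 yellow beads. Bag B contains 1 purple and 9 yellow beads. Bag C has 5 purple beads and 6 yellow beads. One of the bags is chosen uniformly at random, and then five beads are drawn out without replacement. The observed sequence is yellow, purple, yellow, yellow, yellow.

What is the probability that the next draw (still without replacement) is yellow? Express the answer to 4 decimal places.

0.8076

Under each hypothesis, the probability of the observed sequence is: P(data | bag A) = (4/10)(6/9)(3/8)(2/7)(1/6) = 0.0047619; P(data | bag B) = (9/10)(1/9)(8/8)(7/7)(6/6) = 0.1; P(data | bag C) = (6/11)(5/10)(5/9)(4/8)(3/7) = 0.032468.
The prior-weighted likelihoods are 1/3 · 0.0047619 = 0.0015873, 1/3 · 0.1 = 0.033333, 1/3 · 0.032468 = 0.010823; these sum to 0.045743.
The posterior is then P(bag A | data) = 0.0347, P(bag B | data) = 0.72871, P(bag C | data) = 0.23659.
Averaging over the posterior, P(yellow next | data) = (0)(0.0347) + (1)(0.72871) + (1/3)(0.23659) = 0.80757.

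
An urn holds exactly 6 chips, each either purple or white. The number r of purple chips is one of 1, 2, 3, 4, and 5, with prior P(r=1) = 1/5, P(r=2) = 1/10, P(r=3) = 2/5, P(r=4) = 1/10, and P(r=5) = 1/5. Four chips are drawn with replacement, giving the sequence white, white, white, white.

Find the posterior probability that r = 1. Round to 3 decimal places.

For each hypothesis, P(data | H) works out to: P(data | r = 1) = (5/6)(5/6)(5/6)(5/6) = 0.48225; P(data | r = 2) = (4/6)(4/6)(4/6)(4/6) = 0.19753; P(data | r = 3) = (3/6)(3/6)(3/6)(3/6) = 0.0625; P(data | r = 4) = (2/6)(2/6)(2/6)(2/6) = 0.012346; P(data | r = 5) = (1/6)(1/6)(1/6)(1/6) = 0.0007716.
Weighting by the prior gives 1/5 · 0.48225 = 0.096451, 1/10 · 0.19753 = 0.019753, 2/5 · 0.0625 = 0.025, 1/10 · 0.012346 = 0.0012346, 1/5 · 0.0007716 = 0.00015432; summing to 0.14259.
So P(r = 1 | data) = (0.096451) / (0.14259) = 0.67641.

0.676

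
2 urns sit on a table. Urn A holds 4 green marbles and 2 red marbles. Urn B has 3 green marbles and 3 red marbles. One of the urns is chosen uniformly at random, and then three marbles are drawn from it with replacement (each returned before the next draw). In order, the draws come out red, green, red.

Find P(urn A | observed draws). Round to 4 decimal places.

Compute the likelihood of the observed sequence for each case: P(data | urn A) = (2/6)(4/6)(2/6) = 2/27; P(data | urn B) = (3/6)(3/6)(3/6) = 1/8.
The prior-weighted likelihoods are 1/2 · 2/27 = 1/27, 1/2 · 1/8 = 1/16; with total 43/432.
Therefore the posterior P(urn A | data) = (1/27) / (43/432) = 16/43.

0.3721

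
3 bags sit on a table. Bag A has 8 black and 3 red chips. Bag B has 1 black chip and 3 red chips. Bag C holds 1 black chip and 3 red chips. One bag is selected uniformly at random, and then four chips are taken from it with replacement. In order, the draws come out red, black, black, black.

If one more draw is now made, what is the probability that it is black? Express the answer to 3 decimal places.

0.640

The likelihood of the observed sequence under each hypothesis: P(data | bag A) = (3/11)(8/11)(8/11)(8/11) = 0.10491; P(data | bag B) = (3/4)(1/4)(1/4)(1/4) = 0.011719; P(data | bag C) = (3/4)(1/4)(1/4)(1/4) = 0.011719.
Multiplying each by its prior: 1/3 · 0.10491 = 0.03497, 1/3 · 0.011719 = 0.0039062, 1/3 · 0.011719 = 0.0039062; summing to 0.042783.
The posterior is then P(bag A | data) = 0.81739, P(bag B | data) = 0.091304, P(bag C | data) = 0.091304.
So P(black next | data) = Σ P(black next | H) P(H | data) = (8/11)(0.81739) + (1/4)(0.091304) + (1/4)(0.091304) = 0.64012.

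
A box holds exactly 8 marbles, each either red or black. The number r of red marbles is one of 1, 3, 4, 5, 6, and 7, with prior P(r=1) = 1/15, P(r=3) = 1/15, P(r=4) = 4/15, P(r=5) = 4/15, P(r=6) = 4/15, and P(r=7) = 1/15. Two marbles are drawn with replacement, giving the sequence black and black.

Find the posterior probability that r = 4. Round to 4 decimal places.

0.3351

The likelihood of the observed sequence under each hypothesis: P(data | r = 1) = (7/8)(7/8) = 49/64; P(data | r = 3) = (5/8)(5/8) = 25/64; P(data | r = 4) = (4/8)(4/8) = 1/4; P(data | r = 5) = (3/8)(3/8) = 9/64; P(data | r = 6) = (2/8)(2/8) = 1/16; P(data | r = 7) = (1/8)(1/8) = 1/64.
The prior-weighted likelihoods are 1/15 · 49/64 = 49/960, 1/15 · 25/64 = 5/192, 4/15 · 1/4 = 1/15, 4/15 · 9/64 = 3/80, 4/15 · 1/16 = 1/60, 1/15 · 1/64 = 1/960; summing to 191/960.
Therefore the posterior P(r = 4 | data) = (1/15) / (191/960) = 64/191.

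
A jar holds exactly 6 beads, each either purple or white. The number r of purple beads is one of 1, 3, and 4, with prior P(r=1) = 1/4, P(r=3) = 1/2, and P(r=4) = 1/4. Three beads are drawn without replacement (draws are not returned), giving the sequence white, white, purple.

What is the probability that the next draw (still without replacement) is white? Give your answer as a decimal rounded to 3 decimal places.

0.500

Under each hypothesis, the probability of the observed sequence is: P(data | r = 1) = (5/6)(4/5)(1/4) = 1/6; P(data | r = 3) = (3/6)(2/5)(3/4) = 3/20; P(data | r = 4) = (2/6)(1/5)(4/4) = 1/15.
Multiplying each by its prior: 1/4 · 1/6 = 1/24, 1/2 · 3/20 = 3/40, 1/4 · 1/15 = 1/60; these sum to 2/15.
Dividing through by the total gives posterior P(r = 1 | data) = 5/16, P(r = 3 | data) = 9/16, P(r = 4 | data) = 1/8.
So P(white next | data) = Σ P(white next | H) P(H | data) = (1)(5/16) + (1/3)(9/16) + (0)(1/8) = 1/2.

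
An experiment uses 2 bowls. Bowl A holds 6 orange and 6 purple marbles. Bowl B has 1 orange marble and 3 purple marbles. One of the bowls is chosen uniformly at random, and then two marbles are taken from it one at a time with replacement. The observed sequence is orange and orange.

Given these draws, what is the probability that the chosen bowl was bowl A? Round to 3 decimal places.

Compute the likelihood of the observed sequence for each case: P(data | bowl A) = (6/12)(6/12) = 1/4; P(data | bowl B) = (1/4)(1/4) = 1/16.
Multiplying each by its prior: 1/2 · 1/4 = 1/8, 1/2 · 1/16 = 1/32; summing to 5/32.
So P(bowl A | data) = (1/8) / (5/32) = 4/5.

0.800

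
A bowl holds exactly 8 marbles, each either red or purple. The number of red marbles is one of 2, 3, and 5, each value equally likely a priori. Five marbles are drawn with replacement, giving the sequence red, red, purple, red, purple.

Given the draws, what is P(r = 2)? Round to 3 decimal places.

For each hypothesis, P(data | H) works out to: P(data | r = 2) = (2/8)(2/8)(6/8)(2/8)(6/8) = 0.0087891; P(data | r = 3) = (3/8)(3/8)(5/8)(3/8)(5/8) = 0.020599; P(data | r = 5) = (5/8)(5/8)(3/8)(5/8)(3/8) = 0.034332.
The prior-weighted likelihoods are 1/3 · 0.0087891 = 0.0029297, 1/3 · 0.020599 = 0.0068665, 1/3 · 0.034332 = 0.011444; with total 0.02124.
So P(r = 2 | data) = (0.0029297) / (0.02124) = 0.13793.

0.138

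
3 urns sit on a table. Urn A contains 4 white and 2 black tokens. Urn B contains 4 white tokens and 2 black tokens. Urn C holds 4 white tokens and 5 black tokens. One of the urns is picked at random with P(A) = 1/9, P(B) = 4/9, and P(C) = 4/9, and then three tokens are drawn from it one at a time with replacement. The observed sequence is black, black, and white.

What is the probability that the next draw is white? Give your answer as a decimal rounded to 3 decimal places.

0.534

Under each hypothesis, the probability of the observed sequence is: P(data | urn A) = (2/6)(2/6)(4/6) = 0.074074; P(data | urn B) = (2/6)(2/6)(4/6) = 0.074074; P(data | urn C) = (5/9)(5/9)(4/9) = 0.13717.
Multiplying each by its prior: 1/9 · 0.074074 = 0.0082305, 4/9 · 0.074074 = 0.032922, 4/9 · 0.13717 = 0.060966; these sum to 0.10212.
Dividing through by the total gives posterior P(urn A | data) = 0.080597, P(urn B | data) = 0.32239, P(urn C | data) = 0.59701.
So P(white next | data) = Σ P(white next | H) P(H | data) = (2/3)(0.080597) + (2/3)(0.32239) + (4/9)(0.59701) = 0.534.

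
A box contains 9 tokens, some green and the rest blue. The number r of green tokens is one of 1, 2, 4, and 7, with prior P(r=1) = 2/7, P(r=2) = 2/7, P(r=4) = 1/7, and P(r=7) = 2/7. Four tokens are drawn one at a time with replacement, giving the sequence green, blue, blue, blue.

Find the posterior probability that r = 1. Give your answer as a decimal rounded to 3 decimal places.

For each hypothesis, P(data | H) works out to: P(data | r = 1) = (1/9)(8/9)(8/9)(8/9) = 0.078037; P(data | r = 2) = (2/9)(7/9)(7/9)(7/9) = 0.10456; P(data | r = 4) = (4/9)(5/9)(5/9)(5/9) = 0.076208; P(data | r = 7) = (7/9)(2/9)(2/9)(2/9) = 0.0085353.
The prior-weighted likelihoods are 2/7 · 0.078037 = 0.022296, 2/7 · 0.10456 = 0.029873, 1/7 · 0.076208 = 0.010887, 2/7 · 0.0085353 = 0.0024387; these sum to 0.065495.
Therefore the posterior P(r = 1 | data) = (0.022296) / (0.065495) = 0.34043.

0.340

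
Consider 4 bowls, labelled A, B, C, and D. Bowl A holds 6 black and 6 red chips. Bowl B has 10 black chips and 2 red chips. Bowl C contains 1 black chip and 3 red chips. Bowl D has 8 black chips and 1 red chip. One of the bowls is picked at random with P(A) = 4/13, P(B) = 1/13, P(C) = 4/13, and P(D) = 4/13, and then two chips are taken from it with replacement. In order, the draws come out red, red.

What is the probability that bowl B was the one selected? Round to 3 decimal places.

Under each hypothesis, the probability of the observed sequence is: P(data | bowl A) = (6/12)(6/12) = 0.25; P(data | bowl B) = (2/12)(2/12) = 0.027778; P(data | bowl C) = (3/4)(3/4) = 0.5625; P(data | bowl D) = (1/9)(1/9) = 0.012346.
Multiplying each by its prior: 4/13 · 0.25 = 0.076923, 1/13 · 0.027778 = 0.0021368, 4/13 · 0.5625 = 0.17308, 4/13 · 0.012346 = 0.0037987; with total 0.25594.
Hence P(bowl B | data) = (0.0021368) / (0.25594) = 0.0083488.

0.008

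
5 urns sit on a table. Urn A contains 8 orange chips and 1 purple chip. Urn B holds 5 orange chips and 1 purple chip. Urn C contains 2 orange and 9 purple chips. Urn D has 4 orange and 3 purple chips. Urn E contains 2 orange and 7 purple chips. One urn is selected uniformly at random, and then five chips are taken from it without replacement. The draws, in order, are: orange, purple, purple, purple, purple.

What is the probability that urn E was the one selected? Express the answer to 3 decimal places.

0.505

For each hypothesis, P(data | H) works out to: P(data | urn A) = (8/9)(1/8)(0/7) = 0; P(data | urn B) = (5/6)(1/5)(0/4) = 0; P(data | urn C) = (2/11)(9/10)(8/9)(7/8)(6/7) = 0.10909; P(data | urn D) = (4/7)(3/6)(2/5)(1/4)(0/3) = 0; P(data | urn E) = (2/9)(7/8)(6/7)(5/6)(4/5) = 0.11111.
The prior-weighted likelihoods are 1/5 · 0 = 0, 1/5 · 0 = 0, 1/5 · 0.10909 = 0.021818, 1/5 · 0 = 0, 1/5 · 0.11111 = 0.022222; these sum to 0.04404.
Hence P(urn E | data) = (0.022222) / (0.04404) = 0.50459.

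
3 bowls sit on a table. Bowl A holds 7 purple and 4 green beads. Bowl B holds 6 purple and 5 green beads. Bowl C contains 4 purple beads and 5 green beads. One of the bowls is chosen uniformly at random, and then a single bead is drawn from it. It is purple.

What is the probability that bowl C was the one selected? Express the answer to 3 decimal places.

The likelihood of this draw under each hypothesis: P(data | bowl A) = (7/11) = 7/11; P(data | bowl B) = (6/11) = 6/11; P(data | bowl C) = (4/9) = 4/9.
The prior-weighted likelihoods are 1/3 · 7/11 = 7/33, 1/3 · 6/11 = 2/11, 1/3 · 4/9 = 4/27; with total 161/297.
Hence P(bowl C | data) = (4/27) / (161/297) = 44/161.

0.273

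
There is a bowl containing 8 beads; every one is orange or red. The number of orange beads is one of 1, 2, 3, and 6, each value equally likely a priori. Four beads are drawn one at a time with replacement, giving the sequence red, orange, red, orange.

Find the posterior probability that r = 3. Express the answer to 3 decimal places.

The likelihood of the observed sequence under each hypothesis: P(data | r = 1) = (7/8)(1/8)(7/8)(1/8) = 0.011963; P(data | r = 2) = (6/8)(2/8)(6/8)(2/8) = 0.035156; P(data | r = 3) = (5/8)(3/8)(5/8)(3/8) = 0.054932; P(data | r = 6) = (2/8)(6/8)(2/8)(6/8) = 0.035156.
Multiplying each by its prior: 1/4 · 0.011963 = 0.0029907, 1/4 · 0.035156 = 0.0087891, 1/4 · 0.054932 = 0.013733, 1/4 · 0.035156 = 0.0087891; with total 0.034302.
Therefore the posterior P(r = 3 | data) = (0.013733) / (0.034302) = 0.40036.

0.400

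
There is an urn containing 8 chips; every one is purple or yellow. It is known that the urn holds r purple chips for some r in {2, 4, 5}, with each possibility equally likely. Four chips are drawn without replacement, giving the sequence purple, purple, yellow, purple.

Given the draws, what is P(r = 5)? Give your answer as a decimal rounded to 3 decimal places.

0.652

The likelihood of the observed sequence under each hypothesis: P(data | r = 2) = (2/8)(1/7)(6/6)(0/5) = 0; P(data | r = 4) = (4/8)(3/7)(4/6)(2/5) = 2/35; P(data | r = 5) = (5/8)(4/7)(3/6)(3/5) = 3/28.
Multiplying each by its prior: 1/3 · 0 = 0, 1/3 · 2/35 = 2/105, 1/3 · 3/28 = 1/28; these sum to 23/420.
By Bayes' rule, P(r = 5 | data) = (1/28) / (23/420) = 15/23.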